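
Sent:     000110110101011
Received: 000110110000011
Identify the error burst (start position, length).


XOR: 000000000101000

Burst at position 9, length 3


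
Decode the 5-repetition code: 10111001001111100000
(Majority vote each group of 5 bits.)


Groups: 10111, 00100, 11111, 00000
Majority votes: 1010

1010


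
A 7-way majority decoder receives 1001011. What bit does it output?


Ones: 4 out of 7
Threshold: 4

1 (4/7 voted 1)


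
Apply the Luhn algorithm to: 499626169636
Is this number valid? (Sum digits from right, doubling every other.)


Luhn sum = 77
77 mod 10 = 7

Invalid (Luhn sum mod 10 = 7)


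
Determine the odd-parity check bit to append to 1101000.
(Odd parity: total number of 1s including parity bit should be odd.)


Number of 1s in data: 3
Parity bit: 0

0


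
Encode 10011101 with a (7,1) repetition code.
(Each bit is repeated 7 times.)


Each bit -> 7 copies

11111110000000000000011111111111111111111100000001111111


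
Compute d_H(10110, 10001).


XOR: 00111
Count of 1s: 3

3


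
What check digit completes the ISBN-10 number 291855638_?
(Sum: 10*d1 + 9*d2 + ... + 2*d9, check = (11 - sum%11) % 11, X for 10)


Weighted sum: 269
269 mod 11 = 5

Check digit: 6


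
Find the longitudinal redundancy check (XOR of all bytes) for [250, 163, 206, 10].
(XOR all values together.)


XOR chain: 250 ^ 163 ^ 206 ^ 10 = 157

157


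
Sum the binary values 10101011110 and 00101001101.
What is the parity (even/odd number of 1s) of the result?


10101011110 = 1374
00101001101 = 333
Sum = 1707 = 11010101011
1s count = 7

odd parity (7 ones in 11010101011)


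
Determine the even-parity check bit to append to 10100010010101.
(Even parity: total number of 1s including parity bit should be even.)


Number of 1s in data: 6
Parity bit: 0

0


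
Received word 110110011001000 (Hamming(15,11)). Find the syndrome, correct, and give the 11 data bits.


Syndrome = 15: error at position 15

Data: 01001001001 (corrected bit 15)


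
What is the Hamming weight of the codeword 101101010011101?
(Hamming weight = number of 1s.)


Counting 1s in 101101010011101

9


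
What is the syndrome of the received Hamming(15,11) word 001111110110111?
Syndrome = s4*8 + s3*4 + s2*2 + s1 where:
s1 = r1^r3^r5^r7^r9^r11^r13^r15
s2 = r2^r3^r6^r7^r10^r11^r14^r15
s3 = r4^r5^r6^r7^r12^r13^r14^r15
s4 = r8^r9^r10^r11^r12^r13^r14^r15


s1=0, s2=1, s3=1, s4=0

Syndrome = 6 (error at position 6)


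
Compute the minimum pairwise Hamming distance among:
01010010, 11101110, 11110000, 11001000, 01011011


Comparing all pairs, minimum distance: 2
Can detect 1 errors, correct 0 errors

2


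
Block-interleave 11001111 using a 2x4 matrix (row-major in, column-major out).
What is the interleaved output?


Matrix:
  1100
  1111
Read columns: 11110101

11110101


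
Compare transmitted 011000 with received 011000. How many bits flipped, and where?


XOR: 000000

0 errors (received matches sent)


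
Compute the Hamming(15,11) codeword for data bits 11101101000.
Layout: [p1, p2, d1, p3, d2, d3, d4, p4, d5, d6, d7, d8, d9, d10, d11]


Parity bits: p1=1, p2=1, p3=1, p4=1

111111011101000


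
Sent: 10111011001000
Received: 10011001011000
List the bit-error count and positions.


XOR: 00100010010000

3 error(s) at position(s): 2, 6, 9


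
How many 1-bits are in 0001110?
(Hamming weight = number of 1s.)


Counting 1s in 0001110

3


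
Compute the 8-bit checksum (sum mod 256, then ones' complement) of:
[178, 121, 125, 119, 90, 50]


Sum = 683 mod 256 = 171
Complement = 84

84


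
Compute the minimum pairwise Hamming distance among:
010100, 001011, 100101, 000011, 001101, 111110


Comparing all pairs, minimum distance: 1
Can detect 0 errors, correct 0 errors

1


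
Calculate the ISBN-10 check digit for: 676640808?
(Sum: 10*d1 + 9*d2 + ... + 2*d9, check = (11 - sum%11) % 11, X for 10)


Weighted sum: 285
285 mod 11 = 10

Check digit: 1


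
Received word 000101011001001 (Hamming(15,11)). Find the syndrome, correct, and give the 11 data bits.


Syndrome = 0: no error detected

Data: 00101001001 (no errors)


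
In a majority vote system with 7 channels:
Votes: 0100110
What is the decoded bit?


Ones: 3 out of 7
Threshold: 4

0 (3/7 voted 1)


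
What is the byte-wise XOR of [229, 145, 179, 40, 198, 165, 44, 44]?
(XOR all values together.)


XOR chain: 229 ^ 145 ^ 179 ^ 40 ^ 198 ^ 165 ^ 44 ^ 44 = 140

140


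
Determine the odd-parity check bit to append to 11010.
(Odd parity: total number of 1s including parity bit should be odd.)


Number of 1s in data: 3
Parity bit: 0

0


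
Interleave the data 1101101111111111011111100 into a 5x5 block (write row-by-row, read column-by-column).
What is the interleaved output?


Matrix:
  11011
  01111
  11111
  10111
  11100
Read columns: 1011111101011111111011110

1011111101011111111011110


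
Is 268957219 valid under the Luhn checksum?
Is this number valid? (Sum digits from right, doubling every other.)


Luhn sum = 45
45 mod 10 = 5

Invalid (Luhn sum mod 10 = 5)


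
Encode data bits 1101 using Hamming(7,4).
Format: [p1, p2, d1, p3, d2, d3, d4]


Parity bits: p1=1, p2=0, p3=0

1010101


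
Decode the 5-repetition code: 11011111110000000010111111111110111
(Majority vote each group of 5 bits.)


Groups: 11011, 11111, 00000, 00010, 11111, 11111, 10111
Majority votes: 1100111

1100111


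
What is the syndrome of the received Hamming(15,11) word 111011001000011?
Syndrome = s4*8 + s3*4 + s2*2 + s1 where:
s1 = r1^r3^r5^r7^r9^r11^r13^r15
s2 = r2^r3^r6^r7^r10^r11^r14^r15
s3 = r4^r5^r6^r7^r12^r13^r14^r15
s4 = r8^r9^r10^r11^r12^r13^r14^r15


s1=1, s2=1, s3=0, s4=1

Syndrome = 11 (error at position 11)


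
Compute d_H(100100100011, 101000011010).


XOR: 001100111001
Count of 1s: 6

6


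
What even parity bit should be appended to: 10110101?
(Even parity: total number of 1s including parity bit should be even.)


Number of 1s in data: 5
Parity bit: 1

1


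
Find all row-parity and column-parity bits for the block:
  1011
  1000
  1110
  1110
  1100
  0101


Row parities: 111100
Column parities: 1010

Row P: 111100, Col P: 1010, Corner: 0


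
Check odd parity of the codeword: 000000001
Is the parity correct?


Number of 1s: 1

Yes, parity is correct (1 ones)


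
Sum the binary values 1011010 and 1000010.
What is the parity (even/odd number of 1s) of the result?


1011010 = 90
1000010 = 66
Sum = 156 = 10011100
1s count = 4

even parity (4 ones in 10011100)


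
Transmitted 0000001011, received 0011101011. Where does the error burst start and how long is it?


XOR: 0011100000

Burst at position 2, length 3


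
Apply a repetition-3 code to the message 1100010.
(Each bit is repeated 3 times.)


Each bit -> 3 copies

111111000000000111000


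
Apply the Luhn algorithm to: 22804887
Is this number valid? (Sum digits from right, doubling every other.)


Luhn sum = 43
43 mod 10 = 3

Invalid (Luhn sum mod 10 = 3)


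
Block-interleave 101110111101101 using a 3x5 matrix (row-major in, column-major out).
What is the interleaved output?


Matrix:
  10111
  01111
  01101
Read columns: 100011111110111

100011111110111


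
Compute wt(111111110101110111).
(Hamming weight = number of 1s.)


Counting 1s in 111111110101110111

15


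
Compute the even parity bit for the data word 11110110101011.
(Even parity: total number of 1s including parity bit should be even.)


Number of 1s in data: 10
Parity bit: 0

0


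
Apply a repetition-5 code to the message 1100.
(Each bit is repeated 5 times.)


Each bit -> 5 copies

11111111110000000000


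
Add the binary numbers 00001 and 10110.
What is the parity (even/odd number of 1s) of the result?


00001 = 1
10110 = 22
Sum = 23 = 10111
1s count = 4

even parity (4 ones in 10111)


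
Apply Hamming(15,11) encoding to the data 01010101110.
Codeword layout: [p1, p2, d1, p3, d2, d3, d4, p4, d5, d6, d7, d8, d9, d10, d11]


Parity bits: p1=1, p2=1, p3=1, p4=0

110110100101110


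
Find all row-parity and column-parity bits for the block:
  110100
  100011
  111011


Row parities: 111
Column parities: 101100

Row P: 111, Col P: 101100, Corner: 1


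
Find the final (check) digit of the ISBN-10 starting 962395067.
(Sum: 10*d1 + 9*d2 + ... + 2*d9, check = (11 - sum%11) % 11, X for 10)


Weighted sum: 292
292 mod 11 = 6

Check digit: 5


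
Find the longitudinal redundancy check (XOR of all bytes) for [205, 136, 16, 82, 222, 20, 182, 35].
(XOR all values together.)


XOR chain: 205 ^ 136 ^ 16 ^ 82 ^ 222 ^ 20 ^ 182 ^ 35 = 88

88


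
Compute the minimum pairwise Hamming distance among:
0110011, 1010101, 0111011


Comparing all pairs, minimum distance: 1
Can detect 0 errors, correct 0 errors

1


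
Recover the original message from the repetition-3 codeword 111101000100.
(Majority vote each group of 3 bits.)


Groups: 111, 101, 000, 100
Majority votes: 1100

1100


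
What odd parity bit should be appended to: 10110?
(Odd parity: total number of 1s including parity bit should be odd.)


Number of 1s in data: 3
Parity bit: 0

0


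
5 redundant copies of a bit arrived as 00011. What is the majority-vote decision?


Ones: 2 out of 5
Threshold: 3

0 (2/5 voted 1)


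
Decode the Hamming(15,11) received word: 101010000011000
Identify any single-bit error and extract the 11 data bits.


Syndrome = 0: no error detected

Data: 11000011000 (no errors)


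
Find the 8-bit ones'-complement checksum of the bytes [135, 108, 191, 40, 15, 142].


Sum = 631 mod 256 = 119
Complement = 136

136


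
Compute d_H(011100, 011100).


XOR: 000000
Count of 1s: 0

0


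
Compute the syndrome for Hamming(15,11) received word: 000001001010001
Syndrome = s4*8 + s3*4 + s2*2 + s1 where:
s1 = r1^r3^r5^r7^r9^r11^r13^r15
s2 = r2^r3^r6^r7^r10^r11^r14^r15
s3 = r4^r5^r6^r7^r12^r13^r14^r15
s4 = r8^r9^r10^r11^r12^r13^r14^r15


s1=1, s2=1, s3=0, s4=1

Syndrome = 11 (error at position 11)


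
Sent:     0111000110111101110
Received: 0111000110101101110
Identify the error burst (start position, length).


XOR: 0000000000010000000

Burst at position 11, length 1


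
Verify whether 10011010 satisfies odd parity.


Number of 1s: 4

No, parity error (4 ones)


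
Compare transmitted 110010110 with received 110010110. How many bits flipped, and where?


XOR: 000000000

0 errors (received matches sent)


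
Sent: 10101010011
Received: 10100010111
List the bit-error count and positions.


XOR: 00001000100

2 error(s) at position(s): 4, 8


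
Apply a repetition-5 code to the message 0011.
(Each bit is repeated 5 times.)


Each bit -> 5 copies

00000000001111111111


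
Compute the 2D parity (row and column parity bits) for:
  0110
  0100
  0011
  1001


Row parities: 0100
Column parities: 1000

Row P: 0100, Col P: 1000, Corner: 1


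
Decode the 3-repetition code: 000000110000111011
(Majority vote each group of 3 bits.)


Groups: 000, 000, 110, 000, 111, 011
Majority votes: 001011

001011


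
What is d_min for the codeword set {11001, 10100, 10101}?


Comparing all pairs, minimum distance: 1
Can detect 0 errors, correct 0 errors

1


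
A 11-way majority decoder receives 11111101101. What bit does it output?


Ones: 9 out of 11
Threshold: 6

1 (9/11 voted 1)


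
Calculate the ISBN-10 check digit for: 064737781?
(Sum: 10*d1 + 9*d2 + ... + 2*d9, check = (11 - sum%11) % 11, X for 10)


Weighted sum: 242
242 mod 11 = 0

Check digit: 0


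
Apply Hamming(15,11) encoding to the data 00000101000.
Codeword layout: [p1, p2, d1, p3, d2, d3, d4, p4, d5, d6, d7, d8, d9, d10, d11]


Parity bits: p1=0, p2=1, p3=1, p4=0

010100000101000


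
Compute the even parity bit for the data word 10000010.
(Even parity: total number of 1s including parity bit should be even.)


Number of 1s in data: 2
Parity bit: 0

0


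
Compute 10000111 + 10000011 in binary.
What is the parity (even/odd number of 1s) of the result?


10000111 = 135
10000011 = 131
Sum = 266 = 100001010
1s count = 3

odd parity (3 ones in 100001010)


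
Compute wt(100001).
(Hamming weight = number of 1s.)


Counting 1s in 100001

2


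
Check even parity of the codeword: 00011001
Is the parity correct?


Number of 1s: 3

No, parity error (3 ones)


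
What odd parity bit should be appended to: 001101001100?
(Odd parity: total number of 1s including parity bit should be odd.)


Number of 1s in data: 5
Parity bit: 0

0


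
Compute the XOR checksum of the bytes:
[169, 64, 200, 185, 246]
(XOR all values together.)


XOR chain: 169 ^ 64 ^ 200 ^ 185 ^ 246 = 110

110


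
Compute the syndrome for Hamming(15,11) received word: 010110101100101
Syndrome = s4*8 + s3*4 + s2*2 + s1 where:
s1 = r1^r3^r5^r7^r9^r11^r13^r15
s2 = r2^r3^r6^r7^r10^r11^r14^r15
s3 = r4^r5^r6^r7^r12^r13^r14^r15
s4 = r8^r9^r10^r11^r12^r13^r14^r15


s1=1, s2=0, s3=1, s4=0

Syndrome = 5 (error at position 5)


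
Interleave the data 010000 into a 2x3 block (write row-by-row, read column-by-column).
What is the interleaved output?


Matrix:
  010
  000
Read columns: 001000

001000


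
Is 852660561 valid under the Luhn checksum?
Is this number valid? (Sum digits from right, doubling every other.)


Luhn sum = 29
29 mod 10 = 9

Invalid (Luhn sum mod 10 = 9)


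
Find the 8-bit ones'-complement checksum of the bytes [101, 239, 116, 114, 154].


Sum = 724 mod 256 = 212
Complement = 43

43


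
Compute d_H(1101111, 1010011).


XOR: 0111100
Count of 1s: 4

4


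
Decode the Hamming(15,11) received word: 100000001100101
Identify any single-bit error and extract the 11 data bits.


Syndrome = 0: no error detected

Data: 00001100101 (no errors)


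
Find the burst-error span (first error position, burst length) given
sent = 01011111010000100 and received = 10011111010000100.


XOR: 11000000000000000

Burst at position 0, length 2


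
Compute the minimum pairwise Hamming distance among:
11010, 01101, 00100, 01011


Comparing all pairs, minimum distance: 2
Can detect 1 errors, correct 0 errors

2


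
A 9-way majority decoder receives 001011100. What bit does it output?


Ones: 4 out of 9
Threshold: 5

0 (4/9 voted 1)


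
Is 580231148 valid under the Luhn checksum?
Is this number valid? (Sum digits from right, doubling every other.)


Luhn sum = 38
38 mod 10 = 8

Invalid (Luhn sum mod 10 = 8)


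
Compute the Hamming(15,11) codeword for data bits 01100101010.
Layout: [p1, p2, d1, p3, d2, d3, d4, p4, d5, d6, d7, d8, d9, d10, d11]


Parity bits: p1=1, p2=1, p3=0, p4=1

110011010101010


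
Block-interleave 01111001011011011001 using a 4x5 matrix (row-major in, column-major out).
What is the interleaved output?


Matrix:
  01111
  00101
  10110
  11001
Read columns: 00111001111010101101

00111001111010101101


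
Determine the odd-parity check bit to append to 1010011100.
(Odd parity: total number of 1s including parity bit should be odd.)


Number of 1s in data: 5
Parity bit: 0

0


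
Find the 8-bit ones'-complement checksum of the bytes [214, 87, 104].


Sum = 405 mod 256 = 149
Complement = 106

106


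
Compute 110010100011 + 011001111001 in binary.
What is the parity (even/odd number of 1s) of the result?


110010100011 = 3235
011001111001 = 1657
Sum = 4892 = 1001100011100
1s count = 6

even parity (6 ones in 1001100011100)


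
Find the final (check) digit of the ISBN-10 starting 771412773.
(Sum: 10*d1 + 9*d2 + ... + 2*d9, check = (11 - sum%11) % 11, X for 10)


Weighted sum: 240
240 mod 11 = 9

Check digit: 2


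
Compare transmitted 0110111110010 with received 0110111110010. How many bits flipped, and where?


XOR: 0000000000000

0 errors (received matches sent)


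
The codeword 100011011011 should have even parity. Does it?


Number of 1s: 7

No, parity error (7 ones)


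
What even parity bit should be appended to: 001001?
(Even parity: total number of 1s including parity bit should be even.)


Number of 1s in data: 2
Parity bit: 0

0


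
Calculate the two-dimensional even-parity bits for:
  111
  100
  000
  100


Row parities: 1101
Column parities: 111

Row P: 1101, Col P: 111, Corner: 1


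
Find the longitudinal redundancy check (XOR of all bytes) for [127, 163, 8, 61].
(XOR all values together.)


XOR chain: 127 ^ 163 ^ 8 ^ 61 = 233

233


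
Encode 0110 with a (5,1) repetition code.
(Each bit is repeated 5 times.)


Each bit -> 5 copies

00000111111111100000


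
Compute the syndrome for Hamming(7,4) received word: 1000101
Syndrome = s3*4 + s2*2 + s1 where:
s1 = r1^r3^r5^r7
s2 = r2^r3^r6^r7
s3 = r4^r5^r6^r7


s1=1, s2=1, s3=0

Syndrome = 3 (error at position 3)


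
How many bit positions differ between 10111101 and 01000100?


XOR: 11111001
Count of 1s: 6

6


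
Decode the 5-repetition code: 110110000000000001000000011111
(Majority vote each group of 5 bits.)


Groups: 11011, 00000, 00000, 00100, 00000, 11111
Majority votes: 100001

100001


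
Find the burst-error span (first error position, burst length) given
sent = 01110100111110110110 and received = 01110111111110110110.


XOR: 00000011000000000000

Burst at position 6, length 2


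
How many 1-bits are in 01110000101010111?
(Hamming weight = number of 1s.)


Counting 1s in 01110000101010111

9


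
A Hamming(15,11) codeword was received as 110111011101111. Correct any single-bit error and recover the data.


Syndrome = 15: error at position 15

Data: 01101101110 (corrected bit 15)


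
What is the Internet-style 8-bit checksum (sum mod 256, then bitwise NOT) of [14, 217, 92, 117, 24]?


Sum = 464 mod 256 = 208
Complement = 47

47


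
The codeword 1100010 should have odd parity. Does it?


Number of 1s: 3

Yes, parity is correct (3 ones)


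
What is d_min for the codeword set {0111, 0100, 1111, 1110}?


Comparing all pairs, minimum distance: 1
Can detect 0 errors, correct 0 errors

1


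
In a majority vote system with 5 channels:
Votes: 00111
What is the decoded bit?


Ones: 3 out of 5
Threshold: 3

1 (3/5 voted 1)


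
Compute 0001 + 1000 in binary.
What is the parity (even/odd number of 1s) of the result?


0001 = 1
1000 = 8
Sum = 9 = 1001
1s count = 2

even parity (2 ones in 1001)


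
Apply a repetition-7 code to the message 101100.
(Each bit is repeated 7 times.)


Each bit -> 7 copies

111111100000001111111111111100000000000000


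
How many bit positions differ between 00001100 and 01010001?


XOR: 01011101
Count of 1s: 5

5


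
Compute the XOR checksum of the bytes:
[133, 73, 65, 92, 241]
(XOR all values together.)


XOR chain: 133 ^ 73 ^ 65 ^ 92 ^ 241 = 32

32


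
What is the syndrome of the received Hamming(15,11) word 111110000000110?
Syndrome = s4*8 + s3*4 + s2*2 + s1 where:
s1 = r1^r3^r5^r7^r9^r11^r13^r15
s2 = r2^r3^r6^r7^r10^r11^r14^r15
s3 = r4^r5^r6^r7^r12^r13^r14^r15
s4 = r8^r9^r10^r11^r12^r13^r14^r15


s1=0, s2=1, s3=0, s4=0

Syndrome = 2 (error at position 2)


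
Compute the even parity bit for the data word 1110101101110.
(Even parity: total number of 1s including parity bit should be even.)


Number of 1s in data: 9
Parity bit: 1

1


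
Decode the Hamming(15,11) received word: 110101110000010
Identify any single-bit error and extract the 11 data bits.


Syndrome = 0: no error detected

Data: 00110000010 (no errors)


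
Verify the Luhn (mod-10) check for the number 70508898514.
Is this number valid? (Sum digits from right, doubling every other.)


Luhn sum = 54
54 mod 10 = 4

Invalid (Luhn sum mod 10 = 4)


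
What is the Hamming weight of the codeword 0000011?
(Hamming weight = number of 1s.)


Counting 1s in 0000011

2


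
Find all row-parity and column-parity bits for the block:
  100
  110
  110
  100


Row parities: 1001
Column parities: 000

Row P: 1001, Col P: 000, Corner: 0


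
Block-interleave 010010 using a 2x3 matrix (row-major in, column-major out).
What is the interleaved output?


Matrix:
  010
  010
Read columns: 001100

001100


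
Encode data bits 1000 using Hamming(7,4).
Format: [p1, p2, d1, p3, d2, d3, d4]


Parity bits: p1=1, p2=1, p3=0

1110000


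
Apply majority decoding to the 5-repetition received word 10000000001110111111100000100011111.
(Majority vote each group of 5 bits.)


Groups: 10000, 00000, 11101, 11111, 10000, 01000, 11111
Majority votes: 0011001

0011001


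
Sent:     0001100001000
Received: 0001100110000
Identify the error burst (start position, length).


XOR: 0000000111000

Burst at position 7, length 3


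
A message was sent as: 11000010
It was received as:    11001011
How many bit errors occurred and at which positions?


XOR: 00001001

2 error(s) at position(s): 4, 7


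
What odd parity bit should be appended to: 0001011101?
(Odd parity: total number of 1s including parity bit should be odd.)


Number of 1s in data: 5
Parity bit: 0

0


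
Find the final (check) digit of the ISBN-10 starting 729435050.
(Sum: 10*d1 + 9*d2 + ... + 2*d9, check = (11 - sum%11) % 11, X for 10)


Weighted sum: 246
246 mod 11 = 4

Check digit: 7


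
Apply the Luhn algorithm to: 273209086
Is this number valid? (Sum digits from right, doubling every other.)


Luhn sum = 36
36 mod 10 = 6

Invalid (Luhn sum mod 10 = 6)


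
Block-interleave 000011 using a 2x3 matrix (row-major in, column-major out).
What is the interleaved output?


Matrix:
  000
  011
Read columns: 000101

000101


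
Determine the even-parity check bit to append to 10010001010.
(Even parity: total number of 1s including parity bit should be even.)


Number of 1s in data: 4
Parity bit: 0

0


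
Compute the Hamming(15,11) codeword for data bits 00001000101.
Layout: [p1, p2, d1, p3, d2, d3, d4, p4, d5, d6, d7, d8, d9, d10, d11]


Parity bits: p1=1, p2=1, p3=0, p4=1

110000011000101


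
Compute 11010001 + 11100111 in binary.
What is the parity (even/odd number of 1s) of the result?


11010001 = 209
11100111 = 231
Sum = 440 = 110111000
1s count = 5

odd parity (5 ones in 110111000)


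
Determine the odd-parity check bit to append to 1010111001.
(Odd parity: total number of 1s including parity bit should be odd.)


Number of 1s in data: 6
Parity bit: 1

1


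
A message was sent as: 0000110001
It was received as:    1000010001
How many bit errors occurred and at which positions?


XOR: 1000100000

2 error(s) at position(s): 0, 4


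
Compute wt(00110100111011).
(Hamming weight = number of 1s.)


Counting 1s in 00110100111011

8


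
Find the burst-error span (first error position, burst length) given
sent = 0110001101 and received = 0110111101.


XOR: 0000110000

Burst at position 4, length 2


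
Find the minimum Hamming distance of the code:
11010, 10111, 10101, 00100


Comparing all pairs, minimum distance: 1
Can detect 0 errors, correct 0 errors

1


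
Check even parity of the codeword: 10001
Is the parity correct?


Number of 1s: 2

Yes, parity is correct (2 ones)


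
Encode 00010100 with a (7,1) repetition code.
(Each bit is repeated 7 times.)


Each bit -> 7 copies

00000000000000000000011111110000000111111100000000000000


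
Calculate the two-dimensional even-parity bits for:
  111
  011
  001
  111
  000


Row parities: 10110
Column parities: 010

Row P: 10110, Col P: 010, Corner: 1


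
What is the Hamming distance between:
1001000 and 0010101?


XOR: 1011101
Count of 1s: 5

5


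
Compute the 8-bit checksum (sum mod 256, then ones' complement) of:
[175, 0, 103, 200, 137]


Sum = 615 mod 256 = 103
Complement = 152

152


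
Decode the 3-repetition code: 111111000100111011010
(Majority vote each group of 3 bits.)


Groups: 111, 111, 000, 100, 111, 011, 010
Majority votes: 1100110

1100110


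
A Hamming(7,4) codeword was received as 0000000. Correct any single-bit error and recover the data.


Syndrome = 0: no error detected

Data: 0000 (no errors)


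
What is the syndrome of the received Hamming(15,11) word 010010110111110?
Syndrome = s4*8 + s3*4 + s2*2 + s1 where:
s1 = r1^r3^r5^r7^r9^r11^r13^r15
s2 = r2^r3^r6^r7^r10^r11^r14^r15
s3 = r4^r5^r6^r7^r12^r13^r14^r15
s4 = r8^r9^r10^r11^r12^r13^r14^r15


s1=0, s2=1, s3=1, s4=0

Syndrome = 6 (error at position 6)


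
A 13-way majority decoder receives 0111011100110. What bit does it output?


Ones: 8 out of 13
Threshold: 7

1 (8/13 voted 1)


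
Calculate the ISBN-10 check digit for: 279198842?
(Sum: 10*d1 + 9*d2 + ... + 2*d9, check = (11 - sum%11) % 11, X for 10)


Weighted sum: 304
304 mod 11 = 7

Check digit: 4


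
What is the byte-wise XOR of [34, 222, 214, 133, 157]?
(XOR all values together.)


XOR chain: 34 ^ 222 ^ 214 ^ 133 ^ 157 = 50

50


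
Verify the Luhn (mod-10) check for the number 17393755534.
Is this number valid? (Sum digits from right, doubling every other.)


Luhn sum = 47
47 mod 10 = 7

Invalid (Luhn sum mod 10 = 7)


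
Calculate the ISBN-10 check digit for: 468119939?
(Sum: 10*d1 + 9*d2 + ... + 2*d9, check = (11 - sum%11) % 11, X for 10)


Weighted sum: 279
279 mod 11 = 4

Check digit: 7


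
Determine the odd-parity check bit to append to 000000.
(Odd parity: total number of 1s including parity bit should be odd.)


Number of 1s in data: 0
Parity bit: 1

1


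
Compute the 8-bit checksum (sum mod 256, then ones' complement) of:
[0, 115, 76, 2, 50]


Sum = 243 mod 256 = 243
Complement = 12

12


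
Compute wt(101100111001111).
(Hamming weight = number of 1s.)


Counting 1s in 101100111001111

10


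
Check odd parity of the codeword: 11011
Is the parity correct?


Number of 1s: 4

No, parity error (4 ones)


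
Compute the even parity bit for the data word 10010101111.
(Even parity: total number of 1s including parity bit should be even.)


Number of 1s in data: 7
Parity bit: 1

1


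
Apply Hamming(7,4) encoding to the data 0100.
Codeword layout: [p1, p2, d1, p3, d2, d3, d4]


Parity bits: p1=1, p2=0, p3=1

1001100


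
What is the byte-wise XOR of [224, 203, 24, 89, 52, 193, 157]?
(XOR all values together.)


XOR chain: 224 ^ 203 ^ 24 ^ 89 ^ 52 ^ 193 ^ 157 = 2

2


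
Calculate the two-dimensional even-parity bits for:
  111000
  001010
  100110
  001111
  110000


Row parities: 10100
Column parities: 101011

Row P: 10100, Col P: 101011, Corner: 0


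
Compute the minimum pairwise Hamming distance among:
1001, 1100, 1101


Comparing all pairs, minimum distance: 1
Can detect 0 errors, correct 0 errors

1


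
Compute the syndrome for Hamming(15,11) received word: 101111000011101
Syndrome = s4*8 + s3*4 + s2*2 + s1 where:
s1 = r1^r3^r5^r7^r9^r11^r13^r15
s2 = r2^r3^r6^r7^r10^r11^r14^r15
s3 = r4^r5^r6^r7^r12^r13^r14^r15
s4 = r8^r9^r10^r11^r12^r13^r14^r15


s1=0, s2=0, s3=0, s4=0

Syndrome = 0 (no error)


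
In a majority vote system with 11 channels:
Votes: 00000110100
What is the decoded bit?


Ones: 3 out of 11
Threshold: 6

0 (3/11 voted 1)


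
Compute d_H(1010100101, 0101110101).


XOR: 1111010000
Count of 1s: 5

5


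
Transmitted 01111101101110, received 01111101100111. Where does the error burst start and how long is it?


XOR: 00000000001001

Burst at position 10, length 4


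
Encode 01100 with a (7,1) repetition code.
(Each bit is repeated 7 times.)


Each bit -> 7 copies

00000001111111111111100000000000000


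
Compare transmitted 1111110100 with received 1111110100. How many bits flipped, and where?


XOR: 0000000000

0 errors (received matches sent)


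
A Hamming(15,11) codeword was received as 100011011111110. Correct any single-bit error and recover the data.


Syndrome = 13: error at position 13

Data: 01101111010 (corrected bit 13)


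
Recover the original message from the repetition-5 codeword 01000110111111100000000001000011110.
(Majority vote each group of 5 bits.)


Groups: 01000, 11011, 11111, 00000, 00000, 10000, 11110
Majority votes: 0110001

0110001


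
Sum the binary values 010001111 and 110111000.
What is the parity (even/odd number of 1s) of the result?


010001111 = 143
110111000 = 440
Sum = 583 = 1001000111
1s count = 5

odd parity (5 ones in 1001000111)


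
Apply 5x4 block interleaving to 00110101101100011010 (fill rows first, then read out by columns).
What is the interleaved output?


Matrix:
  0011
  0101
  1011
  0001
  1010
Read columns: 00101010001010111110

00101010001010111110


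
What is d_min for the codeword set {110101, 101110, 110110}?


Comparing all pairs, minimum distance: 2
Can detect 1 errors, correct 0 errors

2


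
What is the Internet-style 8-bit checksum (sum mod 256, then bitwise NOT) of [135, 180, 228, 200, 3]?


Sum = 746 mod 256 = 234
Complement = 21

21


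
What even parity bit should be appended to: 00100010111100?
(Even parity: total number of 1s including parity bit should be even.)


Number of 1s in data: 6
Parity bit: 0

0


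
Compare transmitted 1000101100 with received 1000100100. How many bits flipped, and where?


XOR: 0000001000

1 error(s) at position(s): 6


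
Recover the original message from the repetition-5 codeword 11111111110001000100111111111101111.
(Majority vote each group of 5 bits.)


Groups: 11111, 11111, 00010, 00100, 11111, 11111, 01111
Majority votes: 1100111

1100111


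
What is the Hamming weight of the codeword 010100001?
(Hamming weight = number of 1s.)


Counting 1s in 010100001

3


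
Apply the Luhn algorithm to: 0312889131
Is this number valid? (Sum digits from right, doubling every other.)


Luhn sum = 39
39 mod 10 = 9

Invalid (Luhn sum mod 10 = 9)


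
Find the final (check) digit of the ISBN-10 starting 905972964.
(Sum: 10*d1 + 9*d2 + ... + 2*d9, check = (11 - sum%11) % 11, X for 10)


Weighted sum: 307
307 mod 11 = 10

Check digit: 1


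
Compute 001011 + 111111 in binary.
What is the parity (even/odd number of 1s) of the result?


001011 = 11
111111 = 63
Sum = 74 = 1001010
1s count = 3

odd parity (3 ones in 1001010)


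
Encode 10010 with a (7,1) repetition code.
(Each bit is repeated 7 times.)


Each bit -> 7 copies

11111110000000000000011111110000000


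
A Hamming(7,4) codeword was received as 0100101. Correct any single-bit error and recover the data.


Syndrome = 0: no error detected

Data: 0101 (no errors)


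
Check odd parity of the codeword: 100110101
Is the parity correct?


Number of 1s: 5

Yes, parity is correct (5 ones)


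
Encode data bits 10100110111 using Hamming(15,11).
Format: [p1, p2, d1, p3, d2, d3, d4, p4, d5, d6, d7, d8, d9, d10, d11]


Parity bits: p1=0, p2=0, p3=0, p4=1

001001010110111


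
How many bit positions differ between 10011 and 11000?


XOR: 01011
Count of 1s: 3

3


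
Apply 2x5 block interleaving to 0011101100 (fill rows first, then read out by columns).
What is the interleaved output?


Matrix:
  00111
  01100
Read columns: 0001111010

0001111010


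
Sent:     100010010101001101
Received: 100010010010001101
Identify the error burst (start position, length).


XOR: 000000000111000000

Burst at position 9, length 3


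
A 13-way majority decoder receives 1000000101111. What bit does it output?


Ones: 6 out of 13
Threshold: 7

0 (6/13 voted 1)


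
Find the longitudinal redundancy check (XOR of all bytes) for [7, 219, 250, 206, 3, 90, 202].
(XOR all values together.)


XOR chain: 7 ^ 219 ^ 250 ^ 206 ^ 3 ^ 90 ^ 202 = 123

123


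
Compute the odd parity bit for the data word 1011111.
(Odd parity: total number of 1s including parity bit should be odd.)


Number of 1s in data: 6
Parity bit: 1

1


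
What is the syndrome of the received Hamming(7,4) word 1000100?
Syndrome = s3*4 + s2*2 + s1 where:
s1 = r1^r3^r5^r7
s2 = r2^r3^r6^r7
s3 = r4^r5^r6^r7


s1=0, s2=0, s3=1

Syndrome = 4 (error at position 4)


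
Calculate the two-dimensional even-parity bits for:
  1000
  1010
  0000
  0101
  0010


Row parities: 10001
Column parities: 0101

Row P: 10001, Col P: 0101, Corner: 0


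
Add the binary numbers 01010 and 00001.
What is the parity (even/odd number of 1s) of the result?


01010 = 10
00001 = 1
Sum = 11 = 1011
1s count = 3

odd parity (3 ones in 1011)


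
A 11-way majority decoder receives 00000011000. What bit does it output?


Ones: 2 out of 11
Threshold: 6

0 (2/11 voted 1)


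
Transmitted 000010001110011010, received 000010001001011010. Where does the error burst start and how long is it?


XOR: 000000000111000000

Burst at position 9, length 3


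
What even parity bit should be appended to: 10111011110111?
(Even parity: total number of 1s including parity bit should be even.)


Number of 1s in data: 11
Parity bit: 1

1


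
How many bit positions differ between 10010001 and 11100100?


XOR: 01110101
Count of 1s: 5

5


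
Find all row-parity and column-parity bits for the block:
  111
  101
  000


Row parities: 100
Column parities: 010

Row P: 100, Col P: 010, Corner: 1


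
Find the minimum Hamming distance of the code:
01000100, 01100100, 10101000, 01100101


Comparing all pairs, minimum distance: 1
Can detect 0 errors, correct 0 errors

1


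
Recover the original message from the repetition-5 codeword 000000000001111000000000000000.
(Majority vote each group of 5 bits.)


Groups: 00000, 00000, 01111, 00000, 00000, 00000
Majority votes: 001000

001000


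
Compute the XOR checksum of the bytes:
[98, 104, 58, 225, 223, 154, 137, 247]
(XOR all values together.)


XOR chain: 98 ^ 104 ^ 58 ^ 225 ^ 223 ^ 154 ^ 137 ^ 247 = 234

234


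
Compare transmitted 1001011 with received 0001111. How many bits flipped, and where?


XOR: 1000100

2 error(s) at position(s): 0, 4


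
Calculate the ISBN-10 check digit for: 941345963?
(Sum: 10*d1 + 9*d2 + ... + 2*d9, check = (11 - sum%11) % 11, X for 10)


Weighted sum: 264
264 mod 11 = 0

Check digit: 0


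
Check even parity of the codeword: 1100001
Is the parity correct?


Number of 1s: 3

No, parity error (3 ones)


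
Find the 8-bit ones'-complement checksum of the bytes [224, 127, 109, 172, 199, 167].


Sum = 998 mod 256 = 230
Complement = 25

25


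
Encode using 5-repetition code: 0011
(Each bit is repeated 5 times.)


Each bit -> 5 copies

00000000001111111111


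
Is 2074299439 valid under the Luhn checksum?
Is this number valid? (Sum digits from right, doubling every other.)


Luhn sum = 54
54 mod 10 = 4

Invalid (Luhn sum mod 10 = 4)


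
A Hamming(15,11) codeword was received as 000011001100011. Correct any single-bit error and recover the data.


Syndrome = 1: error at position 1

Data: 01101100011 (corrected bit 1)


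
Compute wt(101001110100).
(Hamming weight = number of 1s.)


Counting 1s in 101001110100

6


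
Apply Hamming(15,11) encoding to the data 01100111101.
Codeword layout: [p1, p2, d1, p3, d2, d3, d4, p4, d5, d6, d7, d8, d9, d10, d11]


Parity bits: p1=0, p2=0, p3=1, p4=1

000111010111101


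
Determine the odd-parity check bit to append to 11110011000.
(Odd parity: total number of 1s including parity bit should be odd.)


Number of 1s in data: 6
Parity bit: 1

1


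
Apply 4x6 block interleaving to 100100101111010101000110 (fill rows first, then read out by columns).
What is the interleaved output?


Matrix:
  100100
  101111
  010101
  000110
Read columns: 110000100100111101010110

110000100100111101010110


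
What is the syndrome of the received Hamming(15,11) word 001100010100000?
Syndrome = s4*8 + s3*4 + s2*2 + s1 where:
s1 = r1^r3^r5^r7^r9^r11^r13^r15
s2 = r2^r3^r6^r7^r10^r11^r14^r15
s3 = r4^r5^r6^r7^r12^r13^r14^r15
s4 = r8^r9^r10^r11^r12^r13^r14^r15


s1=1, s2=0, s3=1, s4=0

Syndrome = 5 (error at position 5)


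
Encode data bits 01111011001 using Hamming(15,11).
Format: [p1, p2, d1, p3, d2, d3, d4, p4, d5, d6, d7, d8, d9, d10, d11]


Parity bits: p1=1, p2=0, p3=1, p4=0

100111101011001


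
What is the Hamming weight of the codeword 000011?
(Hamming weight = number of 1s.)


Counting 1s in 000011

2


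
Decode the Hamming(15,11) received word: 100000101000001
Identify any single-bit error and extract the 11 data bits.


Syndrome = 0: no error detected

Data: 00011000001 (no errors)


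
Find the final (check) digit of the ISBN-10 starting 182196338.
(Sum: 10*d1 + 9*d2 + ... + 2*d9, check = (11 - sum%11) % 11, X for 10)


Weighted sum: 226
226 mod 11 = 6

Check digit: 5


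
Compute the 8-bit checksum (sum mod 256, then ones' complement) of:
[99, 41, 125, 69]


Sum = 334 mod 256 = 78
Complement = 177

177


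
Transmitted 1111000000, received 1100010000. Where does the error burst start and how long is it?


XOR: 0011010000

Burst at position 2, length 4


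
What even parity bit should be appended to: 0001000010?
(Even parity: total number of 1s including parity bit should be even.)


Number of 1s in data: 2
Parity bit: 0

0


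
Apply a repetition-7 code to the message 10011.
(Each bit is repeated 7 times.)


Each bit -> 7 copies

11111110000000000000011111111111111


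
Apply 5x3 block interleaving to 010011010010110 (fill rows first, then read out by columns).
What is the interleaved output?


Matrix:
  010
  011
  010
  010
  110
Read columns: 000011111101000

000011111101000


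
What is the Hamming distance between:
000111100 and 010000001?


XOR: 010111101
Count of 1s: 6

6


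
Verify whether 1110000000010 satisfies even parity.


Number of 1s: 4

Yes, parity is correct (4 ones)


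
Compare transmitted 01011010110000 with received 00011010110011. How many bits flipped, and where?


XOR: 01000000000011

3 error(s) at position(s): 1, 12, 13


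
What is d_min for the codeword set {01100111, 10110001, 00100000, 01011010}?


Comparing all pairs, minimum distance: 3
Can detect 2 errors, correct 1 errors

3


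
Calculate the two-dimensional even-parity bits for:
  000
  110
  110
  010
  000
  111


Row parities: 000101
Column parities: 101

Row P: 000101, Col P: 101, Corner: 0


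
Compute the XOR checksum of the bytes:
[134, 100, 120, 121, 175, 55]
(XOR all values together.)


XOR chain: 134 ^ 100 ^ 120 ^ 121 ^ 175 ^ 55 = 123

123


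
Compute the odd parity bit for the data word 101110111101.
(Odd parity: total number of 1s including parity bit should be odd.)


Number of 1s in data: 9
Parity bit: 0

0


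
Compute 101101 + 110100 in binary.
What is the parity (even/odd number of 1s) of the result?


101101 = 45
110100 = 52
Sum = 97 = 1100001
1s count = 3

odd parity (3 ones in 1100001)


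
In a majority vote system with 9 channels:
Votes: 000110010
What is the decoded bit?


Ones: 3 out of 9
Threshold: 5

0 (3/9 voted 1)


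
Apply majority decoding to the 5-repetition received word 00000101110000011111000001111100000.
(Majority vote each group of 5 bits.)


Groups: 00000, 10111, 00000, 11111, 00000, 11111, 00000
Majority votes: 0101010

0101010


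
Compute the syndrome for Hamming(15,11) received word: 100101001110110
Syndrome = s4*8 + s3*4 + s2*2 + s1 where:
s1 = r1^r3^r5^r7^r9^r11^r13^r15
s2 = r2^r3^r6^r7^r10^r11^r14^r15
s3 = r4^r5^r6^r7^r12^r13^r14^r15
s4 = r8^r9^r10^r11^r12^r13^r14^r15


s1=0, s2=0, s3=0, s4=1

Syndrome = 8 (error at position 8)
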